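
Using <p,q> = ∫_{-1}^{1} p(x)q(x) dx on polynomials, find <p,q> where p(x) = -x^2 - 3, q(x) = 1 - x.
<p,q> = -20/3

Expand the product: p(x)·q(x) = x^3 - x^2 + 3*x - 3.
∫_{-1}^{1} of each monomial x^k gives [2/(k+1) if k even, 0 if k odd]. Integrating term-by-term (or equivalently evaluating the antiderivative F(x) = x^4/4 - x^3/3 + 3*x^2/2 - 3*x at the endpoints):
  F(1) − F(−1) = -19/12 − (61/12) = -20/3.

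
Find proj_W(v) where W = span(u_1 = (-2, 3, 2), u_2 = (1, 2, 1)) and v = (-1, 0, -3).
proj_W(v) = (-2/3, -4/3, -2/3)

Set up U = [u_1 | ... | u_2] ∈ R^(3×2). The projector onto W = col(U) is P = U (U^T U)^(-1) U^T.
Compute U^T U =
  [17, 6]
  [6, 6],
and U^T v = (-4, -4).
Solve U^T U · c = U^T v for the coefficients: c = (0, -2/3). The projection is proj_W(v) = U c.
Check: (v - proj_W(v)) · u_1 = 0  (should be 0).
Check: (v - proj_W(v)) · u_2 = 0  (should be 0).
Result: proj_W(v) = (-2/3, -4/3, -2/3).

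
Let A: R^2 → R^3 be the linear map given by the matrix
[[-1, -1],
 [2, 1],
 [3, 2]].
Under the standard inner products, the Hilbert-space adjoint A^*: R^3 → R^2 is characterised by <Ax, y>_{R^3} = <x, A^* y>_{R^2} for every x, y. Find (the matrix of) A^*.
A^* = A^T =
[[-1, 2, 3],
 [-1, 1, 2]]

For real matrices with standard dot products, the defining identity <Ax, y> = <x, A^* y> gives (Ax)^T y = x^T (A^*) y, i.e. x^T A^T y = x^T (A^*) y. Since this holds for all x, y, we must have A^* = A^T. Therefore
A^* =
[[-1, 2, 3],
 [-1, 1, 2]].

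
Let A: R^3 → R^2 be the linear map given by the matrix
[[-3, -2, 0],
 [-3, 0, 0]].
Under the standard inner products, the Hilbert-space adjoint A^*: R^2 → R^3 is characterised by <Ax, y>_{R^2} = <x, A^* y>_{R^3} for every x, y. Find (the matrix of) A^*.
A^* = A^T =
[[-3, -3],
 [-2, 0],
 [0, 0]]

For real matrices with standard dot products, the defining identity <Ax, y> = <x, A^* y> gives (Ax)^T y = x^T (A^*) y, i.e. x^T A^T y = x^T (A^*) y. Since this holds for all x, y, we must have A^* = A^T. Therefore
A^* =
[[-3, -3],
 [-2, 0],
 [0, 0]].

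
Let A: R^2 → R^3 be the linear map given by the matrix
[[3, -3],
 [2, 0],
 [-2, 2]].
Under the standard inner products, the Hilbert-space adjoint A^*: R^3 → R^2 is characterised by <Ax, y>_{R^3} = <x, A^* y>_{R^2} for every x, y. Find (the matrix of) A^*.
A^* = A^T =
[[3, 2, -2],
 [-3, 0, 2]]

For real matrices with standard dot products, the defining identity <Ax, y> = <x, A^* y> gives (Ax)^T y = x^T (A^*) y, i.e. x^T A^T y = x^T (A^*) y. Since this holds for all x, y, we must have A^* = A^T. Therefore
A^* =
[[3, 2, -2],
 [-3, 0, 2]].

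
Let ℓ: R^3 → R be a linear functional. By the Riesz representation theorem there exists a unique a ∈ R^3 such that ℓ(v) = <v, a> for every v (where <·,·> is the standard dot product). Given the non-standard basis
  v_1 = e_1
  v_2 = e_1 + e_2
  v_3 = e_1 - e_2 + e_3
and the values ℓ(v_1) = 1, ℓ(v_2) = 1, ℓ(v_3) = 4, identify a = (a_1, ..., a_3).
a = (1, 0, 3)

Write a = (a_1, ..., a_3) in the standard basis. For each basis vector v_i, ℓ(v_i) = <v_i, a> is a linear equation in the a_j's. Collect the n equations into a matrix system V a = ℓ, where row i of V is v_i (expressed in the standard basis). Since V is invertible (lower-triangular with 1s on the diagonal, up to permutation), solve by back-substitution:
  V =
[[1, 0, 0],
 [1, 1, 0],
 [1, -1, 1]]
  V a = (1, 1, 4)
Solving gives a = (1, 0, 3).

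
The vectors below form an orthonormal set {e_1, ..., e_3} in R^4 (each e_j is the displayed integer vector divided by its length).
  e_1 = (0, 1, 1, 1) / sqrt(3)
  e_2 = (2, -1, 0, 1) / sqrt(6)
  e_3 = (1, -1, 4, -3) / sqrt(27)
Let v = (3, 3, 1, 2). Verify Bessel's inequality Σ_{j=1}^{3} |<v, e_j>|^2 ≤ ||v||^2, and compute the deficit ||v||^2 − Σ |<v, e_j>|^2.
Σ |<v, e_j>|^2 = 881/54; ||v||^2 = 23; deficit = 361/54

Write each e_j = u_j / sqrt(<u_j, u_j>) where u_j is the displayed integer vector. Then <v, e_j> = <v, u_j> / sqrt(<u_j, u_j>), so |<v, e_j>|^2 = <v, u_j>^2 / <u_j, u_j>.
Coefficients: <v, e_1> = 6/sqrt(3), <v, e_2> = 5/sqrt(6), <v, e_3> = -2/sqrt(27).
Square and sum: Σ |<v, e_j>|^2 = 881/54.
Compute ||v||^2 = v·v = 23.
Deficit = 23 − 881/54 = 361/54 ≥ 0, confirming Bessel's inequality. (The deficit equals ||v − Σ <v,e_j> e_j||^2, the squared distance from v to span{e_j}.)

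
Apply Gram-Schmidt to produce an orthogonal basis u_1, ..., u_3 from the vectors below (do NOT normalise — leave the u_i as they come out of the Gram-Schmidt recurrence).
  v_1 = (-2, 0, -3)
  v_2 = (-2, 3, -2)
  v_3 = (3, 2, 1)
Orthogonal basis:
  u_1 = (-2, 0, -3)
  u_2 = (-6/13, 3, 4/13)
  u_3 = (225/121, 50/121, -150/121)

Apply the Gram-Schmidt recurrence
  u_1 = v_1
  u_i = v_i − Σ_{j<i} ((v_i · u_j) / (u_j · u_j)) · u_j.

Step by step this gives:
  u_1 = (-2, 0, -3)
  u_2 = (-6/13, 3, 4/13)
  u_3 = (225/121, 50/121, -150/121)

Orthogonality check:
  u_2 · u_1 = 0 (should be 0)
  u_3 · u_1 = 0 (should be 0)
  u_3 · u_2 = 0 (should be 0)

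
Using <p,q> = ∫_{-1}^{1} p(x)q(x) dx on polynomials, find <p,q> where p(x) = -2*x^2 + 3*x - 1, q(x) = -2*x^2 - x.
<p,q> = 14/15

Expand the product: p(x)·q(x) = 4*x^4 - 4*x^3 - x^2 + x.
∫_{-1}^{1} of each monomial x^k gives [2/(k+1) if k even, 0 if k odd]. Integrating term-by-term (or equivalently evaluating the antiderivative F(x) = 4*x^5/5 - x^4 - x^3/3 + x^2/2 at the endpoints):
  F(1) − F(−1) = -1/30 − (-29/30) = 14/15.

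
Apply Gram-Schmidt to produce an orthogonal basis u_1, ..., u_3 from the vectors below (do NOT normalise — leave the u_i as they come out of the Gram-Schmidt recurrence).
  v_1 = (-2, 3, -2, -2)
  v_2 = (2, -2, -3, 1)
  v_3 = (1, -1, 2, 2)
Orthogonal basis:
  u_1 = (-2, 3, -2, -2)
  u_2 = (10/7, -8/7, -25/7, 3/7)
  u_3 = (5/57, 34/57, -1/19, 49/57)

Apply the Gram-Schmidt recurrence
  u_1 = v_1
  u_i = v_i − Σ_{j<i} ((v_i · u_j) / (u_j · u_j)) · u_j.

Step by step this gives:
  u_1 = (-2, 3, -2, -2)
  u_2 = (10/7, -8/7, -25/7, 3/7)
  u_3 = (5/57, 34/57, -1/19, 49/57)

Orthogonality check:
  u_2 · u_1 = 0 (should be 0)
  u_3 · u_1 = 0 (should be 0)
  u_3 · u_2 = 0 (should be 0)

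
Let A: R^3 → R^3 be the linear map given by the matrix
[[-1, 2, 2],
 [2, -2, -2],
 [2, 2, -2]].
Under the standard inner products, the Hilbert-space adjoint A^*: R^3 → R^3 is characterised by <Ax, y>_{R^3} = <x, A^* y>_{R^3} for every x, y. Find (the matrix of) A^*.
A^* = A^T =
[[-1, 2, 2],
 [2, -2, 2],
 [2, -2, -2]]

For real matrices with standard dot products, the defining identity <Ax, y> = <x, A^* y> gives (Ax)^T y = x^T (A^*) y, i.e. x^T A^T y = x^T (A^*) y. Since this holds for all x, y, we must have A^* = A^T. Therefore
A^* =
[[-1, 2, 2],
 [2, -2, 2],
 [2, -2, -2]].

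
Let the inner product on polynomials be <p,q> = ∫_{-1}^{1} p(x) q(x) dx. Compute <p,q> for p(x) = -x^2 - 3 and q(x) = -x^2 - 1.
<p,q> = 136/15

Expand the product: p(x)·q(x) = x^4 + 4*x^2 + 3.
∫_{-1}^{1} of each monomial x^k gives [2/(k+1) if k even, 0 if k odd]. Integrating term-by-term (or equivalently evaluating the antiderivative F(x) = x^5/5 + 4*x^3/3 + 3*x at the endpoints):
  F(1) − F(−1) = 68/15 − (-68/15) = 136/15.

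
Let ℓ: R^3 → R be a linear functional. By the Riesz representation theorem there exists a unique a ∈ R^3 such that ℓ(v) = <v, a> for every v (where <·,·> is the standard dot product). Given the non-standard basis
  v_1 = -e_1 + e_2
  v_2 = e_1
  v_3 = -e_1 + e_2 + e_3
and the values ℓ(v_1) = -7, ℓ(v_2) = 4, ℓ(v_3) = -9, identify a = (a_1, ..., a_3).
a = (4, -3, -2)

Write a = (a_1, ..., a_3) in the standard basis. For each basis vector v_i, ℓ(v_i) = <v_i, a> is a linear equation in the a_j's. Collect the n equations into a matrix system V a = ℓ, where row i of V is v_i (expressed in the standard basis). Since V is invertible (lower-triangular with 1s on the diagonal, up to permutation), solve by back-substitution:
  V =
[[-1, 1, 0],
 [1, 0, 0],
 [-1, 1, 1]]
  V a = (-7, 4, -9)
Solving gives a = (4, -3, -2).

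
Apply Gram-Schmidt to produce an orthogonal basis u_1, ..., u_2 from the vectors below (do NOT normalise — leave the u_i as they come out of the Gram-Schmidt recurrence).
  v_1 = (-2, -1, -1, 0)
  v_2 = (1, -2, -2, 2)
Orthogonal basis:
  u_1 = (-2, -1, -1, 0)
  u_2 = (5/3, -5/3, -5/3, 2)

Apply the Gram-Schmidt recurrence
  u_1 = v_1
  u_i = v_i − Σ_{j<i} ((v_i · u_j) / (u_j · u_j)) · u_j.

Step by step this gives:
  u_1 = (-2, -1, -1, 0)
  u_2 = (5/3, -5/3, -5/3, 2)

Orthogonality check:
  u_2 · u_1 = 0 (should be 0)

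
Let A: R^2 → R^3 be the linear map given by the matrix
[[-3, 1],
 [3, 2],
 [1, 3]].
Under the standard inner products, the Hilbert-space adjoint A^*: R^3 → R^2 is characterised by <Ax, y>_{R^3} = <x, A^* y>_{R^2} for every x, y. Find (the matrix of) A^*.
A^* = A^T =
[[-3, 3, 1],
 [1, 2, 3]]

For real matrices with standard dot products, the defining identity <Ax, y> = <x, A^* y> gives (Ax)^T y = x^T (A^*) y, i.e. x^T A^T y = x^T (A^*) y. Since this holds for all x, y, we must have A^* = A^T. Therefore
A^* =
[[-3, 3, 1],
 [1, 2, 3]].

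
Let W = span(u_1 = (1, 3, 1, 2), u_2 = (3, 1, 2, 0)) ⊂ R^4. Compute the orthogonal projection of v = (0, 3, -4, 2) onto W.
proj_W(v) = (-275/146, 351/146, -64/73, 166/73)

Set up U = [u_1 | ... | u_2] ∈ R^(4×2). The projector onto W = col(U) is P = U (U^T U)^(-1) U^T.
Compute U^T U =
  [15, 8]
  [8, 14],
and U^T v = (9, -5).
Solve U^T U · c = U^T v for the coefficients: c = (83/73, -147/146). The projection is proj_W(v) = U c.
Check: (v - proj_W(v)) · u_1 = 0  (should be 0).
Check: (v - proj_W(v)) · u_2 = 0  (should be 0).
Result: proj_W(v) = (-275/146, 351/146, -64/73, 166/73).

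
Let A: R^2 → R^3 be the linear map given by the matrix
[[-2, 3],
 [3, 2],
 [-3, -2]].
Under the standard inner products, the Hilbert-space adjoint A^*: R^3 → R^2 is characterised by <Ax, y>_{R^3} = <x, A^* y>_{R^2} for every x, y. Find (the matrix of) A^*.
A^* = A^T =
[[-2, 3, -3],
 [3, 2, -2]]

For real matrices with standard dot products, the defining identity <Ax, y> = <x, A^* y> gives (Ax)^T y = x^T (A^*) y, i.e. x^T A^T y = x^T (A^*) y. Since this holds for all x, y, we must have A^* = A^T. Therefore
A^* =
[[-2, 3, -3],
 [3, 2, -2]].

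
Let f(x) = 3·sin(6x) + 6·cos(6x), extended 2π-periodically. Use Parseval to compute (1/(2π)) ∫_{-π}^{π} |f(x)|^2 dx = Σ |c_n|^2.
Σ |c_n|^2 = 45/2

Expand |f|^2 and use orthogonality of {sin(nx), cos(mx)} on [-π, π]:
  ∫_{-π}^{π} sin(nx)^2 dx = π, ∫ cos(mx)^2 dx = π, and cross terms integrate to 0.
So ∫_{-π}^{π} f(x)^2 dx = 3^2 · π + 6^2 · π = (9 + 36)π.
Divide by 2π: (9 + 36)/2 = 45/2.
By Parseval, this equals Σ |c_n|^2.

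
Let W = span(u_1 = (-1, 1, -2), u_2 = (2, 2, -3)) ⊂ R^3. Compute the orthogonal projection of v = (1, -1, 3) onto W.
proj_W(v) = (35/33, -47/33, 91/33)

Set up U = [u_1 | ... | u_2] ∈ R^(3×2). The projector onto W = col(U) is P = U (U^T U)^(-1) U^T.
Compute U^T U =
  [6, 6]
  [6, 17],
and U^T v = (-8, -9).
Solve U^T U · c = U^T v for the coefficients: c = (-41/33, -1/11). The projection is proj_W(v) = U c.
Check: (v - proj_W(v)) · u_1 = 0  (should be 0).
Check: (v - proj_W(v)) · u_2 = 0  (should be 0).
Result: proj_W(v) = (35/33, -47/33, 91/33).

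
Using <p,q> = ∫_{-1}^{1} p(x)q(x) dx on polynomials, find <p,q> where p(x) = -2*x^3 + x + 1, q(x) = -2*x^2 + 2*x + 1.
<p,q> = 2/5

Expand the product: p(x)·q(x) = 4*x^5 - 4*x^4 - 4*x^3 + 3*x + 1.
∫_{-1}^{1} of each monomial x^k gives [2/(k+1) if k even, 0 if k odd]. Integrating term-by-term (or equivalently evaluating the antiderivative F(x) = 2*x^6/3 - 4*x^5/5 - x^4 + 3*x^2/2 + x at the endpoints):
  F(1) − F(−1) = 41/30 − (29/30) = 2/5.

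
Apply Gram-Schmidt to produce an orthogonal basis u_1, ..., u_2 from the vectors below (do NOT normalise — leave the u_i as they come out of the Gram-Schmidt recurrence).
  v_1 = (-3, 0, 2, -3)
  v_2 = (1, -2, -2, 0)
Orthogonal basis:
  u_1 = (-3, 0, 2, -3)
  u_2 = (1/22, -2, -15/11, -21/22)

Apply the Gram-Schmidt recurrence
  u_1 = v_1
  u_i = v_i − Σ_{j<i} ((v_i · u_j) / (u_j · u_j)) · u_j.

Step by step this gives:
  u_1 = (-3, 0, 2, -3)
  u_2 = (1/22, -2, -15/11, -21/22)

Orthogonality check:
  u_2 · u_1 = 0 (should be 0)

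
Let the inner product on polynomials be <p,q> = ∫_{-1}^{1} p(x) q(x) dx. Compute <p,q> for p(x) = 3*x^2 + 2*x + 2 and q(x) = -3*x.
<p,q> = -4

Expand the product: p(x)·q(x) = -9*x^3 - 6*x^2 - 6*x.
∫_{-1}^{1} of each monomial x^k gives [2/(k+1) if k even, 0 if k odd]. Integrating term-by-term (or equivalently evaluating the antiderivative F(x) = -9*x^4/4 - 2*x^3 - 3*x^2 at the endpoints):
  F(1) − F(−1) = -29/4 − (-13/4) = -4.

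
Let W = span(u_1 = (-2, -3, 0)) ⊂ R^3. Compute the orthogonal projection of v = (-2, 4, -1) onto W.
proj_W(v) = (16/13, 24/13, 0)

Set up U = [u_1 | ... | u_1] ∈ R^(3×1). The projector onto W = col(U) is P = U (U^T U)^(-1) U^T.
Compute U^T U =
  [13],
and U^T v = (-8).
Solve U^T U · c = U^T v for the coefficients: c = (-8/13). The projection is proj_W(v) = U c.
Check: (v - proj_W(v)) · u_1 = 0  (should be 0).
Result: proj_W(v) = (16/13, 24/13, 0).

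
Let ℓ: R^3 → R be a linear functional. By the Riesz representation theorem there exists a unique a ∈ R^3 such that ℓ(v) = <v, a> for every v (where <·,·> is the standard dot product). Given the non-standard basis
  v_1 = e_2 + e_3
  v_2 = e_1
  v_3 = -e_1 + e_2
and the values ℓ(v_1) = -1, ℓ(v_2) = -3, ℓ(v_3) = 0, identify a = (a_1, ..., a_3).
a = (-3, -3, 2)

Write a = (a_1, ..., a_3) in the standard basis. For each basis vector v_i, ℓ(v_i) = <v_i, a> is a linear equation in the a_j's. Collect the n equations into a matrix system V a = ℓ, where row i of V is v_i (expressed in the standard basis). Since V is invertible (lower-triangular with 1s on the diagonal, up to permutation), solve by back-substitution:
  V =
[[0, 1, 1],
 [1, 0, 0],
 [-1, 1, 0]]
  V a = (-1, -3, 0)
Solving gives a = (-3, -3, 2).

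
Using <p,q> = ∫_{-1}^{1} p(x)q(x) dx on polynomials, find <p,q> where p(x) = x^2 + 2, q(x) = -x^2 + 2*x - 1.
<p,q> = -32/5

Expand the product: p(x)·q(x) = -x^4 + 2*x^3 - 3*x^2 + 4*x - 2.
∫_{-1}^{1} of each monomial x^k gives [2/(k+1) if k even, 0 if k odd]. Integrating term-by-term (or equivalently evaluating the antiderivative F(x) = -x^5/5 + x^4/2 - x^3 + 2*x^2 - 2*x at the endpoints):
  F(1) − F(−1) = -7/10 − (57/10) = -32/5.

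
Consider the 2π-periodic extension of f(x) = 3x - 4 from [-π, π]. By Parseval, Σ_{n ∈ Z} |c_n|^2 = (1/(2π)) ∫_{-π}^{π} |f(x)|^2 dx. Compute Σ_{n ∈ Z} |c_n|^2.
Σ |c_n|^2 = 3π^2 + 16

Expand and integrate term by term over [-π, π]:
  ∫ (3x)^2 dx = 9·(2π^3/3); ∫ 2·3·(-4)·x dx = 0 (odd integrand); ∫ (-4)^2 dx = 16·2π.
So (1/(2π)) ∫_{-π}^{π} (3x - 4)^2 dx = 9π^2/3 + 16 = 3π^2 + 16.
Parseval ⇒ Σ |c_n|^2 = 3π^2 + 16.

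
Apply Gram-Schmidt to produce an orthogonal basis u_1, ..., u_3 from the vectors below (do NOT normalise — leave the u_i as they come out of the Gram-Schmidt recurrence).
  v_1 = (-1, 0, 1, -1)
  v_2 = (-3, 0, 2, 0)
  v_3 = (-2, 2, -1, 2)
Orthogonal basis:
  u_1 = (-1, 0, 1, -1)
  u_2 = (-4/3, 0, 1/3, 5/3)
  u_3 = (-5/7, 2, -15/14, -5/14)

Apply the Gram-Schmidt recurrence
  u_1 = v_1
  u_i = v_i − Σ_{j<i} ((v_i · u_j) / (u_j · u_j)) · u_j.

Step by step this gives:
  u_1 = (-1, 0, 1, -1)
  u_2 = (-4/3, 0, 1/3, 5/3)
  u_3 = (-5/7, 2, -15/14, -5/14)

Orthogonality check:
  u_2 · u_1 = 0 (should be 0)
  u_3 · u_1 = 0 (should be 0)
  u_3 · u_2 = 0 (should be 0)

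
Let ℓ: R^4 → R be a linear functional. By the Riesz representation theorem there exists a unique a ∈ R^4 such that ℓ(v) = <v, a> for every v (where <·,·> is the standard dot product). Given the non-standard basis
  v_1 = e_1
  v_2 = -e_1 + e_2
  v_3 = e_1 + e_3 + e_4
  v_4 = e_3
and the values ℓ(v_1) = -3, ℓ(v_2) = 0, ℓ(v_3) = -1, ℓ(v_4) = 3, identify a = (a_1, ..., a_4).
a = (-3, -3, 3, -1)

Write a = (a_1, ..., a_4) in the standard basis. For each basis vector v_i, ℓ(v_i) = <v_i, a> is a linear equation in the a_j's. Collect the n equations into a matrix system V a = ℓ, where row i of V is v_i (expressed in the standard basis). Since V is invertible (lower-triangular with 1s on the diagonal, up to permutation), solve by back-substitution:
  V =
[[1, 0, 0, 0],
 [-1, 1, 0, 0],
 [1, 0, 1, 1],
 [0, 0, 1, 0]]
  V a = (-3, 0, -1, 3)
Solving gives a = (-3, -3, 3, -1).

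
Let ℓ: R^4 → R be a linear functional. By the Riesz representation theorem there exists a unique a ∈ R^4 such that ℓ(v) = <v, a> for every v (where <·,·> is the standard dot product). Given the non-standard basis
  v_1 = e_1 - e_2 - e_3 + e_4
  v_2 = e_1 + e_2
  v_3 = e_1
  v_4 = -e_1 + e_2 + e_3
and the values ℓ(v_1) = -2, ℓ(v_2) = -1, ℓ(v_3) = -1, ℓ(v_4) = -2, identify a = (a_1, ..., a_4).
a = (-1, 0, -3, -4)

Write a = (a_1, ..., a_4) in the standard basis. For each basis vector v_i, ℓ(v_i) = <v_i, a> is a linear equation in the a_j's. Collect the n equations into a matrix system V a = ℓ, where row i of V is v_i (expressed in the standard basis). Since V is invertible (lower-triangular with 1s on the diagonal, up to permutation), solve by back-substitution:
  V =
[[1, -1, -1, 1],
 [1, 1, 0, 0],
 [1, 0, 0, 0],
 [-1, 1, 1, 0]]
  V a = (-2, -1, -1, -2)
Solving gives a = (-1, 0, -3, -4).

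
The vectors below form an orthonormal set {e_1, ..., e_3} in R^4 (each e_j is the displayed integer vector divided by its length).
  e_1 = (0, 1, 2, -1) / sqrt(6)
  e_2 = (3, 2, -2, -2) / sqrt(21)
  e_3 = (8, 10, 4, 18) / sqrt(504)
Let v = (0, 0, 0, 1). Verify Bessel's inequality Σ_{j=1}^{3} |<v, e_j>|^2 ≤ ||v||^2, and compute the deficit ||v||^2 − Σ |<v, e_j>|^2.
Σ |<v, e_j>|^2 = 1; ||v||^2 = 1; deficit = 0

Write each e_j = u_j / sqrt(<u_j, u_j>) where u_j is the displayed integer vector. Then <v, e_j> = <v, u_j> / sqrt(<u_j, u_j>), so |<v, e_j>|^2 = <v, u_j>^2 / <u_j, u_j>.
Coefficients: <v, e_1> = -1/sqrt(6), <v, e_2> = -2/sqrt(21), <v, e_3> = 18/sqrt(504).
Square and sum: Σ |<v, e_j>|^2 = 1.
Compute ||v||^2 = v·v = 1.
Deficit = 1 − 1 = 0 ≥ 0, confirming Bessel's inequality. (The deficit equals ||v − Σ <v,e_j> e_j||^2, the squared distance from v to span{e_j}.)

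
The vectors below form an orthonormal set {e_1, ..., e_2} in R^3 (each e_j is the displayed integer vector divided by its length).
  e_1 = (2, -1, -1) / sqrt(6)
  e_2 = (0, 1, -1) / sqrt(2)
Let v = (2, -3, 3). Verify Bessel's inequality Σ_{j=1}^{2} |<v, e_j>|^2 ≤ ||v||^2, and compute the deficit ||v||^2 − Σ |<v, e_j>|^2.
Σ |<v, e_j>|^2 = 62/3; ||v||^2 = 22; deficit = 4/3

Write each e_j = u_j / sqrt(<u_j, u_j>) where u_j is the displayed integer vector. Then <v, e_j> = <v, u_j> / sqrt(<u_j, u_j>), so |<v, e_j>|^2 = <v, u_j>^2 / <u_j, u_j>.
Coefficients: <v, e_1> = 4/sqrt(6), <v, e_2> = -6/sqrt(2).
Square and sum: Σ |<v, e_j>|^2 = 62/3.
Compute ||v||^2 = v·v = 22.
Deficit = 22 − 62/3 = 4/3 ≥ 0, confirming Bessel's inequality. (The deficit equals ||v − Σ <v,e_j> e_j||^2, the squared distance from v to span{e_j}.)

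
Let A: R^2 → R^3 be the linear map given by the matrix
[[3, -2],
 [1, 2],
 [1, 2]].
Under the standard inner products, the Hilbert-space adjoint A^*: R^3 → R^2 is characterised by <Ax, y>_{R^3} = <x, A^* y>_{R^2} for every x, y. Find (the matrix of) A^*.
A^* = A^T =
[[3, 1, 1],
 [-2, 2, 2]]

For real matrices with standard dot products, the defining identity <Ax, y> = <x, A^* y> gives (Ax)^T y = x^T (A^*) y, i.e. x^T A^T y = x^T (A^*) y. Since this holds for all x, y, we must have A^* = A^T. Therefore
A^* =
[[3, 1, 1],
 [-2, 2, 2]].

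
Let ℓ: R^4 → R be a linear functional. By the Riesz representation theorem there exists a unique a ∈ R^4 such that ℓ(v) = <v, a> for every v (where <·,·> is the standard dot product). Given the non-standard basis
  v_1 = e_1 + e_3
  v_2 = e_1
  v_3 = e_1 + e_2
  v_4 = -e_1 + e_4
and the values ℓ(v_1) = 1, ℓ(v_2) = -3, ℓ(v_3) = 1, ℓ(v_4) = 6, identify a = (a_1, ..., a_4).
a = (-3, 4, 4, 3)

Write a = (a_1, ..., a_4) in the standard basis. For each basis vector v_i, ℓ(v_i) = <v_i, a> is a linear equation in the a_j's. Collect the n equations into a matrix system V a = ℓ, where row i of V is v_i (expressed in the standard basis). Since V is invertible (lower-triangular with 1s on the diagonal, up to permutation), solve by back-substitution:
  V =
[[1, 0, 1, 0],
 [1, 0, 0, 0],
 [1, 1, 0, 0],
 [-1, 0, 0, 1]]
  V a = (1, -3, 1, 6)
Solving gives a = (-3, 4, 4, 3).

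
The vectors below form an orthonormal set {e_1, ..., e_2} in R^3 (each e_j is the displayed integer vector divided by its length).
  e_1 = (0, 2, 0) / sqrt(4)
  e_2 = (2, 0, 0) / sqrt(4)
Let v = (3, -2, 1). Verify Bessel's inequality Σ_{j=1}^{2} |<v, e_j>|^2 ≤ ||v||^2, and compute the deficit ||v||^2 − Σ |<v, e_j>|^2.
Σ |<v, e_j>|^2 = 13; ||v||^2 = 14; deficit = 1

Write each e_j = u_j / sqrt(<u_j, u_j>) where u_j is the displayed integer vector. Then <v, e_j> = <v, u_j> / sqrt(<u_j, u_j>), so |<v, e_j>|^2 = <v, u_j>^2 / <u_j, u_j>.
Coefficients: <v, e_1> = -4/sqrt(4), <v, e_2> = 6/sqrt(4).
Square and sum: Σ |<v, e_j>|^2 = 13.
Compute ||v||^2 = v·v = 14.
Deficit = 14 − 13 = 1 ≥ 0, confirming Bessel's inequality. (The deficit equals ||v − Σ <v,e_j> e_j||^2, the squared distance from v to span{e_j}.)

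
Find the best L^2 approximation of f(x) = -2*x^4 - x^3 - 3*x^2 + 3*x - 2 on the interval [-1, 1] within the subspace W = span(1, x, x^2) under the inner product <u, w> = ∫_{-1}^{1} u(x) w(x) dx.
g(x) = -33*x^2/7 + 12*x/5 - 64/35

The best approximation g ∈ W is the orthogonal projection of f onto W. Writing g = a_0 + a_1 x + a_2 x^2, the coefficients solve the normal equations G · a = b where
  G_{ij} = <φ_i, φ_j> and b_i = <f, φ_i>, with φ_0 = 1, φ_1 = x, φ_2 = x^2.
G =
  [2, 0, 2/3]
  [0, 2/3, 0]
  [2/3, 0, 2/5],
b = (-34/5, 8/5, -326/105).
Solving gives a_0 = -64/35, a_1 = 12/5, a_2 = -33/7, so
  g(x) = -33*x^2/7 + 12*x/5 - 64/35.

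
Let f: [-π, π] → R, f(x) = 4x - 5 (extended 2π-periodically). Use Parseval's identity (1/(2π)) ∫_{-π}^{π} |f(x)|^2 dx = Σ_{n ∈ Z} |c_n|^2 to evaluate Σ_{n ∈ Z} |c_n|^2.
Σ |c_n|^2 = 16π^2/3 + 25

Expand and integrate term by term over [-π, π]:
  ∫ (4x)^2 dx = 16·(2π^3/3); ∫ 2·4·(-5)·x dx = 0 (odd integrand); ∫ (-5)^2 dx = 25·2π.
So (1/(2π)) ∫_{-π}^{π} (4x - 5)^2 dx = 16π^2/3 + 25 = 16π^2/3 + 25.
Parseval ⇒ Σ |c_n|^2 = 16π^2/3 + 25.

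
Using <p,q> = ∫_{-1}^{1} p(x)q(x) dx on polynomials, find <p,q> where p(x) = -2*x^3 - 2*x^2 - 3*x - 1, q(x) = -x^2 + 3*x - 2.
<p,q> = -4/15

Expand the product: p(x)·q(x) = 2*x^5 - 4*x^4 + x^3 - 4*x^2 + 3*x + 2.
∫_{-1}^{1} of each monomial x^k gives [2/(k+1) if k even, 0 if k odd]. Integrating term-by-term (or equivalently evaluating the antiderivative F(x) = x^6/3 - 4*x^5/5 + x^4/4 - 4*x^3/3 + 3*x^2/2 + 2*x at the endpoints):
  F(1) − F(−1) = 39/20 − (133/60) = -4/15.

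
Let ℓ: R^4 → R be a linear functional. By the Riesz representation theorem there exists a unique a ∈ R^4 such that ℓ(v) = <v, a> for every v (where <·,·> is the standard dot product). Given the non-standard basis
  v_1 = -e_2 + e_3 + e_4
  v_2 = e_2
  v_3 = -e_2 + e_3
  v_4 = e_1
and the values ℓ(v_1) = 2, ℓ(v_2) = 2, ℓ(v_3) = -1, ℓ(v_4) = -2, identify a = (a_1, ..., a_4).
a = (-2, 2, 1, 3)

Write a = (a_1, ..., a_4) in the standard basis. For each basis vector v_i, ℓ(v_i) = <v_i, a> is a linear equation in the a_j's. Collect the n equations into a matrix system V a = ℓ, where row i of V is v_i (expressed in the standard basis). Since V is invertible (lower-triangular with 1s on the diagonal, up to permutation), solve by back-substitution:
  V =
[[0, -1, 1, 1],
 [0, 1, 0, 0],
 [0, -1, 1, 0],
 [1, 0, 0, 0]]
  V a = (2, 2, -1, -2)
Solving gives a = (-2, 2, 1, 3).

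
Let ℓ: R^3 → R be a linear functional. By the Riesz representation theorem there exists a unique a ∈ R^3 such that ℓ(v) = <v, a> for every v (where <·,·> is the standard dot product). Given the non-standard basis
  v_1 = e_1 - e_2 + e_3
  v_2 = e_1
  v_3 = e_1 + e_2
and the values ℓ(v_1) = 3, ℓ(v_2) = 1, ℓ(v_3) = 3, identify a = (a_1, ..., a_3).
a = (1, 2, 4)

Write a = (a_1, ..., a_3) in the standard basis. For each basis vector v_i, ℓ(v_i) = <v_i, a> is a linear equation in the a_j's. Collect the n equations into a matrix system V a = ℓ, where row i of V is v_i (expressed in the standard basis). Since V is invertible (lower-triangular with 1s on the diagonal, up to permutation), solve by back-substitution:
  V =
[[1, -1, 1],
 [1, 0, 0],
 [1, 1, 0]]
  V a = (3, 1, 3)
Solving gives a = (1, 2, 4).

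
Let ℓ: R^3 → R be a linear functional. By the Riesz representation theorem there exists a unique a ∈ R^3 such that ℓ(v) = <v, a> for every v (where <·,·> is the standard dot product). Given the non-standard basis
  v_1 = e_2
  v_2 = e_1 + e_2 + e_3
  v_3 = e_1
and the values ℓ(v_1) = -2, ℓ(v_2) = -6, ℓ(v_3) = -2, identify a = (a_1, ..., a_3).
a = (-2, -2, -2)

Write a = (a_1, ..., a_3) in the standard basis. For each basis vector v_i, ℓ(v_i) = <v_i, a> is a linear equation in the a_j's. Collect the n equations into a matrix system V a = ℓ, where row i of V is v_i (expressed in the standard basis). Since V is invertible (lower-triangular with 1s on the diagonal, up to permutation), solve by back-substitution:
  V =
[[0, 1, 0],
 [1, 1, 1],
 [1, 0, 0]]
  V a = (-2, -6, -2)
Solving gives a = (-2, -2, -2).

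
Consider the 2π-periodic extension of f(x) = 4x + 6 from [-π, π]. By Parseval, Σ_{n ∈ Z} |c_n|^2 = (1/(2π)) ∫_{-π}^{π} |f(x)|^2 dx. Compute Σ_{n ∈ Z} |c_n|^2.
Σ |c_n|^2 = 16π^2/3 + 36

Expand and integrate term by term over [-π, π]:
  ∫ (4x)^2 dx = 16·(2π^3/3); ∫ 2·4·(6)·x dx = 0 (odd integrand); ∫ 6^2 dx = 36·2π.
So (1/(2π)) ∫_{-π}^{π} (4x + 6)^2 dx = 16π^2/3 + 36 = 16π^2/3 + 36.
Parseval ⇒ Σ |c_n|^2 = 16π^2/3 + 36.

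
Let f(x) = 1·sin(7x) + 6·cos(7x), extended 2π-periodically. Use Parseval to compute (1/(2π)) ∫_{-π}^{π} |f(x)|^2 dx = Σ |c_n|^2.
Σ |c_n|^2 = 37/2

Expand |f|^2 and use orthogonality of {sin(nx), cos(mx)} on [-π, π]:
  ∫_{-π}^{π} sin(nx)^2 dx = π, ∫ cos(mx)^2 dx = π, and cross terms integrate to 0.
So ∫_{-π}^{π} f(x)^2 dx = 1^2 · π + 6^2 · π = (1 + 36)π.
Divide by 2π: (1 + 36)/2 = 37/2.
By Parseval, this equals Σ |c_n|^2.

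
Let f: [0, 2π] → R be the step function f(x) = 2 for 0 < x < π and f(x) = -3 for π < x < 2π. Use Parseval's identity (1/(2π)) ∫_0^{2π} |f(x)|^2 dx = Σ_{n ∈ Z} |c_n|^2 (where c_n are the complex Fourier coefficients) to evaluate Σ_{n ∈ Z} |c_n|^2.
Σ |c_n|^2 = 13/2

Parseval equates the L^2 energy of f (normalised by 1/(2π)) with the ℓ^2 sum of its Fourier coefficients: (1/(2π)) ∫_0^{2π} |f|^2 = Σ |c_n|^2.
Compute the left side: (1/(2π)) [∫_0^π 2^2 dx + ∫_π^{2π} (-3)^2 dx] = (1/(2π)) · (4π + 9π) = (4 + 9)/2 = 13/2.
So Σ_{n ∈ Z} |c_n|^2 = 13/2.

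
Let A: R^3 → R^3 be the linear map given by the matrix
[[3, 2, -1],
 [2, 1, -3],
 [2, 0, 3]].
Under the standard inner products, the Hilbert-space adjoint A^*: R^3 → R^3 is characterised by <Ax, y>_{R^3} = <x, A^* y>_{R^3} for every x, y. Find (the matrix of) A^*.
A^* = A^T =
[[3, 2, 2],
 [2, 1, 0],
 [-1, -3, 3]]

For real matrices with standard dot products, the defining identity <Ax, y> = <x, A^* y> gives (Ax)^T y = x^T (A^*) y, i.e. x^T A^T y = x^T (A^*) y. Since this holds for all x, y, we must have A^* = A^T. Therefore
A^* =
[[3, 2, 2],
 [2, 1, 0],
 [-1, -3, 3]].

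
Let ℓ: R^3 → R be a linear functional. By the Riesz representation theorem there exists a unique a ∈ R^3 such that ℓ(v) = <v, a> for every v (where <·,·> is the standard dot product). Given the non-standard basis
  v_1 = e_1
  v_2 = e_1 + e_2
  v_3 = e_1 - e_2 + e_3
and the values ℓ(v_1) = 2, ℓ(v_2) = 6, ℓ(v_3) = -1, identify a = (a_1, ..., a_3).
a = (2, 4, 1)

Write a = (a_1, ..., a_3) in the standard basis. For each basis vector v_i, ℓ(v_i) = <v_i, a> is a linear equation in the a_j's. Collect the n equations into a matrix system V a = ℓ, where row i of V is v_i (expressed in the standard basis). Since V is invertible (lower-triangular with 1s on the diagonal, up to permutation), solve by back-substitution:
  V =
[[1, 0, 0],
 [1, 1, 0],
 [1, -1, 1]]
  V a = (2, 6, -1)
Solving gives a = (2, 4, 1).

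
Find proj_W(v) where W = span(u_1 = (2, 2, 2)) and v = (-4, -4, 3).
proj_W(v) = (-5/3, -5/3, -5/3)

Set up U = [u_1 | ... | u_1] ∈ R^(3×1). The projector onto W = col(U) is P = U (U^T U)^(-1) U^T.
Compute U^T U =
  [12],
and U^T v = (-10).
Solve U^T U · c = U^T v for the coefficients: c = (-5/6). The projection is proj_W(v) = U c.
Check: (v - proj_W(v)) · u_1 = 0  (should be 0).
Result: proj_W(v) = (-5/3, -5/3, -5/3).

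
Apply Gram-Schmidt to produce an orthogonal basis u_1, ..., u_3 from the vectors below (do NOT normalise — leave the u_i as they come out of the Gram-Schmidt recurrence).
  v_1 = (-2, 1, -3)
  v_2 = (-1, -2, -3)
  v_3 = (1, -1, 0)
Orthogonal basis:
  u_1 = (-2, 1, -3)
  u_2 = (2/7, -37/14, -15/14)
  u_3 = (54/115, 18/115, -6/23)

Apply the Gram-Schmidt recurrence
  u_1 = v_1
  u_i = v_i − Σ_{j<i} ((v_i · u_j) / (u_j · u_j)) · u_j.

Step by step this gives:
  u_1 = (-2, 1, -3)
  u_2 = (2/7, -37/14, -15/14)
  u_3 = (54/115, 18/115, -6/23)

Orthogonality check:
  u_2 · u_1 = 0 (should be 0)
  u_3 · u_1 = 0 (should be 0)
  u_3 · u_2 = 0 (should be 0)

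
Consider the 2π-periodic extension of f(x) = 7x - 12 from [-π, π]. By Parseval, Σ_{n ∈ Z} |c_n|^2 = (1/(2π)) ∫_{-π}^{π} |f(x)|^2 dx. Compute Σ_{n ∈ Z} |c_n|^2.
Σ |c_n|^2 = 49π^2/3 + 144

Expand and integrate term by term over [-π, π]:
  ∫ (7x)^2 dx = 49·(2π^3/3); ∫ 2·7·(-12)·x dx = 0 (odd integrand); ∫ (-12)^2 dx = 144·2π.
So (1/(2π)) ∫_{-π}^{π} (7x - 12)^2 dx = 49π^2/3 + 144 = 49π^2/3 + 144.
Parseval ⇒ Σ |c_n|^2 = 49π^2/3 + 144.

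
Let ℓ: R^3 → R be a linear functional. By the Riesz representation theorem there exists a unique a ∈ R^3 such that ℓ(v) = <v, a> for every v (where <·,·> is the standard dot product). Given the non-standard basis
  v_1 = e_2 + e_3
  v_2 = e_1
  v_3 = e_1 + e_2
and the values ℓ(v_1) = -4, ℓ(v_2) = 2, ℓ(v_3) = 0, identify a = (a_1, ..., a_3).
a = (2, -2, -2)

Write a = (a_1, ..., a_3) in the standard basis. For each basis vector v_i, ℓ(v_i) = <v_i, a> is a linear equation in the a_j's. Collect the n equations into a matrix system V a = ℓ, where row i of V is v_i (expressed in the standard basis). Since V is invertible (lower-triangular with 1s on the diagonal, up to permutation), solve by back-substitution:
  V =
[[0, 1, 1],
 [1, 0, 0],
 [1, 1, 0]]
  V a = (-4, 2, 0)
Solving gives a = (2, -2, -2).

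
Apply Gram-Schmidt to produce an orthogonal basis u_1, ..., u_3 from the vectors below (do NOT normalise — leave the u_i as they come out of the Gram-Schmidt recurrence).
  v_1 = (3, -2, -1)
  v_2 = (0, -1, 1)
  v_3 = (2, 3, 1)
Orthogonal basis:
  u_1 = (3, -2, -1)
  u_2 = (-3/14, -6/7, 15/14)
  u_3 = (2, 2, 2)

Apply the Gram-Schmidt recurrence
  u_1 = v_1
  u_i = v_i − Σ_{j<i} ((v_i · u_j) / (u_j · u_j)) · u_j.

Step by step this gives:
  u_1 = (3, -2, -1)
  u_2 = (-3/14, -6/7, 15/14)
  u_3 = (2, 2, 2)

Orthogonality check:
  u_2 · u_1 = 0 (should be 0)
  u_3 · u_1 = 0 (should be 0)
  u_3 · u_2 = 0 (should be 0)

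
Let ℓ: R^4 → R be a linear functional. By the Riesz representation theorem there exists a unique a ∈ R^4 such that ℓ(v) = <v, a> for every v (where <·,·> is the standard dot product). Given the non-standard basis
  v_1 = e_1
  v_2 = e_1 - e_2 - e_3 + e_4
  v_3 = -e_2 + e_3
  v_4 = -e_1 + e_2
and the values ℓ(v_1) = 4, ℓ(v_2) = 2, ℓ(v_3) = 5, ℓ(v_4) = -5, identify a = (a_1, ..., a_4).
a = (4, -1, 4, 1)

Write a = (a_1, ..., a_4) in the standard basis. For each basis vector v_i, ℓ(v_i) = <v_i, a> is a linear equation in the a_j's. Collect the n equations into a matrix system V a = ℓ, where row i of V is v_i (expressed in the standard basis). Since V is invertible (lower-triangular with 1s on the diagonal, up to permutation), solve by back-substitution:
  V =
[[1, 0, 0, 0],
 [1, -1, -1, 1],
 [0, -1, 1, 0],
 [-1, 1, 0, 0]]
  V a = (4, 2, 5, -5)
Solving gives a = (4, -1, 4, 1).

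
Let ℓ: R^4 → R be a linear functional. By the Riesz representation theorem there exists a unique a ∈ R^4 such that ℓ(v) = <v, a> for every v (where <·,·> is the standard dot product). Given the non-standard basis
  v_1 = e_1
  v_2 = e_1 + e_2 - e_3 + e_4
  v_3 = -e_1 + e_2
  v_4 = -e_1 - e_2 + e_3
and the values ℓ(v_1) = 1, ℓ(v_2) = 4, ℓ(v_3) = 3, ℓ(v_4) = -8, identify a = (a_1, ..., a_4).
a = (1, 4, -3, -4)

Write a = (a_1, ..., a_4) in the standard basis. For each basis vector v_i, ℓ(v_i) = <v_i, a> is a linear equation in the a_j's. Collect the n equations into a matrix system V a = ℓ, where row i of V is v_i (expressed in the standard basis). Since V is invertible (lower-triangular with 1s on the diagonal, up to permutation), solve by back-substitution:
  V =
[[1, 0, 0, 0],
 [1, 1, -1, 1],
 [-1, 1, 0, 0],
 [-1, -1, 1, 0]]
  V a = (1, 4, 3, -8)
Solving gives a = (1, 4, -3, -4).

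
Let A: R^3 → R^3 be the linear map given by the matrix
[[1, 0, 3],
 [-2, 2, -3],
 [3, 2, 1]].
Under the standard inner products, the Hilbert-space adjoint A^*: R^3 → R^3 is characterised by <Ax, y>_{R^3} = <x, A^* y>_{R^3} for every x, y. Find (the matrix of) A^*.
A^* = A^T =
[[1, -2, 3],
 [0, 2, 2],
 [3, -3, 1]]

For real matrices with standard dot products, the defining identity <Ax, y> = <x, A^* y> gives (Ax)^T y = x^T (A^*) y, i.e. x^T A^T y = x^T (A^*) y. Since this holds for all x, y, we must have A^* = A^T. Therefore
A^* =
[[1, -2, 3],
 [0, 2, 2],
 [3, -3, 1]].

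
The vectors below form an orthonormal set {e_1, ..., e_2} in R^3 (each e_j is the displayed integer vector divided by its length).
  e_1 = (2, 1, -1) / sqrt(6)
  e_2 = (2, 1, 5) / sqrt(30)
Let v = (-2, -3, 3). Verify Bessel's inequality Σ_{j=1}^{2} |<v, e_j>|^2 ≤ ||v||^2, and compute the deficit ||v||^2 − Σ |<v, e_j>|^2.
Σ |<v, e_j>|^2 = 94/5; ||v||^2 = 22; deficit = 16/5

Write each e_j = u_j / sqrt(<u_j, u_j>) where u_j is the displayed integer vector. Then <v, e_j> = <v, u_j> / sqrt(<u_j, u_j>), so |<v, e_j>|^2 = <v, u_j>^2 / <u_j, u_j>.
Coefficients: <v, e_1> = -10/sqrt(6), <v, e_2> = 8/sqrt(30).
Square and sum: Σ |<v, e_j>|^2 = 94/5.
Compute ||v||^2 = v·v = 22.
Deficit = 22 − 94/5 = 16/5 ≥ 0, confirming Bessel's inequality. (The deficit equals ||v − Σ <v,e_j> e_j||^2, the squared distance from v to span{e_j}.)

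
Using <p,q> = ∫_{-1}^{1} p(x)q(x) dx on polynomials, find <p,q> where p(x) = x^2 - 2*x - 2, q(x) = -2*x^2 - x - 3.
<p,q> = 66/5

Expand the product: p(x)·q(x) = -2*x^4 + 3*x^3 + 3*x^2 + 8*x + 6.
∫_{-1}^{1} of each monomial x^k gives [2/(k+1) if k even, 0 if k odd]. Integrating term-by-term (or equivalently evaluating the antiderivative F(x) = -2*x^5/5 + 3*x^4/4 + x^3 + 4*x^2 + 6*x at the endpoints):
  F(1) − F(−1) = 227/20 − (-37/20) = 66/5.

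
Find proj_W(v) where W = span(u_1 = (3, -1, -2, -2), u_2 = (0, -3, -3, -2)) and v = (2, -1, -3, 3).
proj_W(v) = (228/227, -127/227, -203/227, -186/227)

Set up U = [u_1 | ... | u_2] ∈ R^(4×2). The projector onto W = col(U) is P = U (U^T U)^(-1) U^T.
Compute U^T U =
  [18, 13]
  [13, 22],
and U^T v = (7, 6).
Solve U^T U · c = U^T v for the coefficients: c = (76/227, 17/227). The projection is proj_W(v) = U c.
Check: (v - proj_W(v)) · u_1 = 0  (should be 0).
Check: (v - proj_W(v)) · u_2 = 0  (should be 0).
Result: proj_W(v) = (228/227, -127/227, -203/227, -186/227).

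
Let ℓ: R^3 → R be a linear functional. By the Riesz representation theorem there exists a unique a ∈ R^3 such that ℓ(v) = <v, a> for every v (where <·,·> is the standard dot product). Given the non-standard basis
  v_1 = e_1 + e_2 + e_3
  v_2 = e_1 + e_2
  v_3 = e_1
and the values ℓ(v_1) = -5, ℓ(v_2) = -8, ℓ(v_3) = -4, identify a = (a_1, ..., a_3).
a = (-4, -4, 3)

Write a = (a_1, ..., a_3) in the standard basis. For each basis vector v_i, ℓ(v_i) = <v_i, a> is a linear equation in the a_j's. Collect the n equations into a matrix system V a = ℓ, where row i of V is v_i (expressed in the standard basis). Since V is invertible (lower-triangular with 1s on the diagonal, up to permutation), solve by back-substitution:
  V =
[[1, 1, 1],
 [1, 1, 0],
 [1, 0, 0]]
  V a = (-5, -8, -4)
Solving gives a = (-4, -4, 3).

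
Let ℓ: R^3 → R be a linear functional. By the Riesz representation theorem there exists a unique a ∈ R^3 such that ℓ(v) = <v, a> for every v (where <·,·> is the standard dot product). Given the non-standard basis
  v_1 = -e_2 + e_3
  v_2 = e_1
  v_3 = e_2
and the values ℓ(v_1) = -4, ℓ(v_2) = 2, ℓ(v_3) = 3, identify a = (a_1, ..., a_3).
a = (2, 3, -1)

Write a = (a_1, ..., a_3) in the standard basis. For each basis vector v_i, ℓ(v_i) = <v_i, a> is a linear equation in the a_j's. Collect the n equations into a matrix system V a = ℓ, where row i of V is v_i (expressed in the standard basis). Since V is invertible (lower-triangular with 1s on the diagonal, up to permutation), solve by back-substitution:
  V =
[[0, -1, 1],
 [1, 0, 0],
 [0, 1, 0]]
  V a = (-4, 2, 3)
Solving gives a = (2, 3, -1).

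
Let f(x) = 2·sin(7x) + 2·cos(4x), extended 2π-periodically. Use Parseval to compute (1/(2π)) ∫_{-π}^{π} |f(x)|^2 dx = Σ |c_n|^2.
Σ |c_n|^2 = 4

Expand |f|^2 and use orthogonality of {sin(nx), cos(mx)} on [-π, π]:
  ∫_{-π}^{π} sin(nx)^2 dx = π, ∫ cos(mx)^2 dx = π, and cross terms integrate to 0.
So ∫_{-π}^{π} f(x)^2 dx = 2^2 · π + 2^2 · π = (4 + 4)π.
Divide by 2π: (4 + 4)/2 = 4.
By Parseval, this equals Σ |c_n|^2.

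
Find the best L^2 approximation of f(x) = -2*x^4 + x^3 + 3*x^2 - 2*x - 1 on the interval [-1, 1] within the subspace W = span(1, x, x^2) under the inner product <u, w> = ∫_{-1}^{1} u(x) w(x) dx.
g(x) = 9*x^2/7 - 7*x/5 - 29/35

The best approximation g ∈ W is the orthogonal projection of f onto W. Writing g = a_0 + a_1 x + a_2 x^2, the coefficients solve the normal equations G · a = b where
  G_{ij} = <φ_i, φ_j> and b_i = <f, φ_i>, with φ_0 = 1, φ_1 = x, φ_2 = x^2.
G =
  [2, 0, 2/3]
  [0, 2/3, 0]
  [2/3, 0, 2/5],
b = (-4/5, -14/15, -4/105).
Solving gives a_0 = -29/35, a_1 = -7/5, a_2 = 9/7, so
  g(x) = 9*x^2/7 - 7*x/5 - 29/35.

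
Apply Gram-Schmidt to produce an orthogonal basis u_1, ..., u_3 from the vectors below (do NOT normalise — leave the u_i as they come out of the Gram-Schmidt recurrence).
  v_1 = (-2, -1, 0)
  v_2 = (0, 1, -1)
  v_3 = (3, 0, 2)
Orthogonal basis:
  u_1 = (-2, -1, 0)
  u_2 = (-2/5, 4/5, -1)
  u_3 = (-1/9, 2/9, 2/9)

Apply the Gram-Schmidt recurrence
  u_1 = v_1
  u_i = v_i − Σ_{j<i} ((v_i · u_j) / (u_j · u_j)) · u_j.

Step by step this gives:
  u_1 = (-2, -1, 0)
  u_2 = (-2/5, 4/5, -1)
  u_3 = (-1/9, 2/9, 2/9)

Orthogonality check:
  u_2 · u_1 = 0 (should be 0)
  u_3 · u_1 = 0 (should be 0)
  u_3 · u_2 = 0 (should be 0)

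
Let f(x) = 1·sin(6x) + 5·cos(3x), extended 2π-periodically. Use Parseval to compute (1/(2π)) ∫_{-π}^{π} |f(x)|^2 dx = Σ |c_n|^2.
Σ |c_n|^2 = 13

Expand |f|^2 and use orthogonality of {sin(nx), cos(mx)} on [-π, π]:
  ∫_{-π}^{π} sin(nx)^2 dx = π, ∫ cos(mx)^2 dx = π, and cross terms integrate to 0.
So ∫_{-π}^{π} f(x)^2 dx = 1^2 · π + 5^2 · π = (1 + 25)π.
Divide by 2π: (1 + 25)/2 = 13.
By Parseval, this equals Σ |c_n|^2.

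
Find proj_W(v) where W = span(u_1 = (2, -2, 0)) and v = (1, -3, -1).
proj_W(v) = (2, -2, 0)

Set up U = [u_1 | ... | u_1] ∈ R^(3×1). The projector onto W = col(U) is P = U (U^T U)^(-1) U^T.
Compute U^T U =
  [8],
and U^T v = (8).
Solve U^T U · c = U^T v for the coefficients: c = (1). The projection is proj_W(v) = U c.
Check: (v - proj_W(v)) · u_1 = 0  (should be 0).
Result: proj_W(v) = (2, -2, 0).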